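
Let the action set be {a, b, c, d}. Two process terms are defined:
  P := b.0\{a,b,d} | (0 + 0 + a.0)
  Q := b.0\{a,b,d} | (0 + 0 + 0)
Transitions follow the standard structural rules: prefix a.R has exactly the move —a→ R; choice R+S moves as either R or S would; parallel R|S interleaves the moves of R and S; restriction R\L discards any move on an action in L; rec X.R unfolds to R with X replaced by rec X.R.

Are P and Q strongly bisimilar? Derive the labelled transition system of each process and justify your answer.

P ≁ Q

LTS(P): 4 reachable states
  m0 = b.0\{a,b,d} | (0 + 0 + a.0) | —a→ m1, —b→ m2
  m1 = b.0\{a,b,d} | 0 | —b→ m3
  m2 = 0\{a,b,d} | (0 + 0 + a.0) | —a→ m3
  m3 = 0\{a,b,d} | 0 | (no moves)
LTS(Q): 2 reachable states
  n0 = b.0\{a,b,d} | (0 + 0 + 0) | —b→ n1
  n1 = 0\{a,b,d} | (0 + 0 + 0) | (no moves)
Partition-refinement fixed point:
  B0 = {m0}
  B1 = {m1, n0}
  B2 = {m3, n1}
  B3 = {m2}
m0 ∈ B0, n0 ∈ B1 → different blocks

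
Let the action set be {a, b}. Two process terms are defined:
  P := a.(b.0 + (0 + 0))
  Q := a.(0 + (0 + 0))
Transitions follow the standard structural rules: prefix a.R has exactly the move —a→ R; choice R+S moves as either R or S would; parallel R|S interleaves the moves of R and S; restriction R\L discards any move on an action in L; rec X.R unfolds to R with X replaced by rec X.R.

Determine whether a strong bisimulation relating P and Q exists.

P's transition system — 3 states:
  p0 = a.(b.0 + (0 + 0)) → =a=> p1
  p1 = b.0 + (0 + 0) → =b=> p2
  p2 = 0 → ·
Q's transition system — 2 states:
  q0 = a.(0 + (0 + 0)) → =a=> q1
  q1 = 0 + (0 + 0) → ·
Bisimilarity quotient blocks:
  B0 = {p0}
  B1 = {p1}
  B2 = {p2, q1}
  B3 = {q0}
p0 ∈ B0, q0 ∈ B3 → different blocks

not bisimilar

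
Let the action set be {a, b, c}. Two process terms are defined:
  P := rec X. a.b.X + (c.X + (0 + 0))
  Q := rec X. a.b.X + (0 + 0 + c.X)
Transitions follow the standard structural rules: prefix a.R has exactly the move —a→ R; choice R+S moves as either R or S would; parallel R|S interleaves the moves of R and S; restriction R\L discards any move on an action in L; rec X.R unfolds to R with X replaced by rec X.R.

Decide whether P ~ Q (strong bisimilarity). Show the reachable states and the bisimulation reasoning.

YES

P's transition system — 2 states:
  p0 = rec X. a.b.X + (c.X + (0 + 0)) :: -a-> p1, -c-> p0
  p1 = b.(rec X. a.b.X + (c.X + (0 + 0))) :: -b-> p0
Q's transition system — 2 states:
  q0 = rec X. a.b.X + (0 + 0 + c.X) :: -a-> q1, -c-> q0
  q1 = b.(rec X. a.b.X + (0 + 0 + c.X)) :: -b-> q0
Coarsest stable partition (strong bisimilarity classes):
  B0 = {p0, q0}
  B1 = {p1, q1}
p0 ∈ B0, q0 ∈ B0 → same block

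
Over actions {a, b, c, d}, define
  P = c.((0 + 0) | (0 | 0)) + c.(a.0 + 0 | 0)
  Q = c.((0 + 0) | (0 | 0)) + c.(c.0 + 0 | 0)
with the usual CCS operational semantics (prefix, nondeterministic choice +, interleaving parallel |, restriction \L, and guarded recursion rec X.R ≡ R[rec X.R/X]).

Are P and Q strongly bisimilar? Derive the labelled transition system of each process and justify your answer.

LTS(P): 4 reachable states
  m0 = c.((0 + 0) | (0 | 0)) + c.(a.0 + 0 | 0) :: -c-> m1, -c-> m2
  m1 = (0 + 0) | (0 | 0) :: stopped
  m2 = a.0 + 0 | 0 :: -a-> m3
  m3 = 0 :: stopped
LTS(Q): 4 reachable states
  n0 = c.((0 + 0) | (0 | 0)) + c.(c.0 + 0 | 0) :: -c-> n1, -c-> n2
  n1 = (0 + 0) | (0 | 0) :: stopped
  n2 = c.0 + 0 | 0 :: -c-> n3
  n3 = 0 :: stopped
Bisimilarity quotient blocks:
  B0 = {m0}
  B1 = {m1, m3, n1, n3}
  B2 = {m2}
  B3 = {n0}
  B4 = {n2}
m0 ∈ B0, n0 ∈ B3 → different blocks

P ≁ Q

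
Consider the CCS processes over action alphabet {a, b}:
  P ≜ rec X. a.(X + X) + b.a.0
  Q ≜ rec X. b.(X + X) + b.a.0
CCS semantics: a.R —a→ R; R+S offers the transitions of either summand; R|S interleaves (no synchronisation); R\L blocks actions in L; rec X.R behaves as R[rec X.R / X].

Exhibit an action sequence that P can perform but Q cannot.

Reachable graph of P (4 states):
  p0 = rec X. a.(X + X) + b.a.0 :: —a→ p1, —b→ p2
  p1 = (rec X. a.(X + X) + b.a.0) + (rec X. a.(X + X) + b.a.0) :: —a→ p1, —b→ p2
  p2 = a.0 :: —a→ p3
  p3 = 0 :: ∅
Reachable graph of Q (4 states):
  q0 = rec X. b.(X + X) + b.a.0 :: —b→ q1, —b→ q2
  q1 = (rec X. b.(X + X) + b.a.0) + (rec X. b.(X + X) + b.a.0) :: —b→ q1, —b→ q2
  q2 = a.0 :: —a→ q3
  q3 = 0 :: ∅
Run σ = ⟨a⟩ on P: start {p0}
  step 1 (a): {p1}
  P completes σ.
Run σ = ⟨a⟩ on Q: start {q0}
  step 1 (a): ∅  — Q cannot continue

a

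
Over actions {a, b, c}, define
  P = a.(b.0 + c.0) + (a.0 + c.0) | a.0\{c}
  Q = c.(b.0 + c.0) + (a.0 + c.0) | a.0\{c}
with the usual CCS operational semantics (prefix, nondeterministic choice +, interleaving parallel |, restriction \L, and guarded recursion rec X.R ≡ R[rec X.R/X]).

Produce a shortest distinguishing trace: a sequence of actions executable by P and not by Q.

LTS(P): 6 reachable states
  u0 = a.(b.0 + c.0) + (a.0 + c.0) | a.0\{c} | -a-> u1, -a-> u2, -a-> u3, -c-> u2
  u1 = (a.0 + c.0) | 0\{c} | -a-> u4, -c-> u4
  u2 = 0 | a.0\{c} | -a-> u4
  u3 = b.0 + c.0 | -b-> u5, -c-> u5
  u4 = 0 | 0\{c} | deadlocked
  u5 = 0 | deadlocked
LTS(Q): 6 reachable states
  v0 = c.(b.0 + c.0) + (a.0 + c.0) | a.0\{c} | -a-> v1, -a-> v2, -c-> v2, -c-> v3
  v1 = (a.0 + c.0) | 0\{c} | -a-> v4, -c-> v4
  v2 = 0 | a.0\{c} | -a-> v4
  v3 = b.0 + c.0 | -b-> v5, -c-> v5
  v4 = 0 | 0\{c} | deadlocked
  v5 = 0 | deadlocked
Trace ⟨ab⟩ through P, begin at {u0}:
  after a @ step 1: {u1, u2, u3}
  after b @ step 2: {u5}
  ✓ P
Trace ⟨ab⟩ through Q, begin at {v0}:
  after a @ step 1: {v1, v2}
  after b @ step 2: no successor for Q

ab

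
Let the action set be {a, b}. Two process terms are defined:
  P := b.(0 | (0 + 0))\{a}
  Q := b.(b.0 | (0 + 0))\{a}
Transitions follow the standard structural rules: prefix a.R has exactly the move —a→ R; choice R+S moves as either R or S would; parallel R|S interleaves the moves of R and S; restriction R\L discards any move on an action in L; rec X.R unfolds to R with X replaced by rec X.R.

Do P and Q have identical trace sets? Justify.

traces(P) ≠ traces(Q) — witness ⟨bb⟩

P's transition system — 2 states:
  m0 = b.(0 | (0 + 0))\{a} :: ··b··> m1
  m1 = (0 | (0 + 0))\{a} :: stopped
Q's transition system — 3 states:
  n0 = b.(b.0 | (0 + 0))\{a} :: ··b··> n1
  n1 = (b.0 | (0 + 0))\{a} :: ··b··> n2
  n2 = (0 | (0 + 0))\{a} :: stopped
Executing bb from Q (initial set {n0}):
  after b @ step 1: {n1}
  after b @ step 2: {n2}
  ✓ Q
Executing bb from P (initial set {m0}):
  after b @ step 1: {m1}
  after b @ step 2: ∅  — P cannot continue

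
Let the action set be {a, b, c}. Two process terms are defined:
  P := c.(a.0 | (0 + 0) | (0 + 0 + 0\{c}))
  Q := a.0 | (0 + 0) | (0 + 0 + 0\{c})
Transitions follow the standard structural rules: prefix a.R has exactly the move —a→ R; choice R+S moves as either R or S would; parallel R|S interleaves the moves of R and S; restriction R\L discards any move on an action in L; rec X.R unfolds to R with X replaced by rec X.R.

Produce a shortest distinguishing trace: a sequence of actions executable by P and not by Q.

c

P's transition system — 3 states:
  m0 = c.(a.0 | (0 + 0) | (0 + 0 + 0\{c})) | --c--▸ m1
  m1 = a.0 | (0 + 0) | (0 + 0 + 0\{c}) | --a--▸ m2
  m2 = 0 | (0 + 0) | (0 + 0 + 0\{c}) | stopped
Q's transition system — 2 states:
  n0 = a.0 | (0 + 0) | (0 + 0 + 0\{c}) | --a--▸ n1
  n1 = 0 | (0 + 0) | (0 + 0 + 0\{c}) | stopped
Run σ = ⟨c⟩ on P: start {m0}
  after c @ step 1: {m1}
  ✓ P
Run σ = ⟨c⟩ on Q: start {n0}
  after c @ step 1: no successor for Q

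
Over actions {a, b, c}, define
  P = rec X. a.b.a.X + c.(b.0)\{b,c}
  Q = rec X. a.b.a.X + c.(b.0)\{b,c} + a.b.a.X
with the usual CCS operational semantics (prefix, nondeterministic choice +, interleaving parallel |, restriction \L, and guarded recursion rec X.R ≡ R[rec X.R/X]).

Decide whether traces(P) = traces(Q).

YES

P's transition system — 4 states:
  m0 = rec X. a.b.a.X + c.(b.0)\{b,c} ⊢ ··a··> m1, ··c··> m2
  m1 = b.a.(rec X. a.b.a.X + c.(b.0)\{b,c}) ⊢ ··b··> m3
  m2 = (b.0)\{b,c} ⊢ (no moves)
  m3 = a.(rec X. a.b.a.X + c.(b.0)\{b,c}) ⊢ ··a··> m0
Q's transition system — 4 states:
  n0 = rec X. a.b.a.X + c.(b.0)\{b,c} + a.b.a.X ⊢ ··a··> n1, ··c··> n2
  n1 = b.a.(rec X. a.b.a.X + c.(b.0)\{b,c} + a.b.a.X) ⊢ ··b··> n3
  n2 = (b.0)\{b,c} ⊢ (no moves)
  n3 = a.(rec X. a.b.a.X + c.(b.0)\{b,c} + a.b.a.X) ⊢ ··a··> n0
Bisimilarity quotient blocks:
  B0 = {m0, n0}
  B1 = {m1, n1}
  B2 = {m3, n3}
  B3 = {m2, n2}
m0 ∈ B0, n0 ∈ B0 → same block
Bisimilar ⇒ trace-equivalent.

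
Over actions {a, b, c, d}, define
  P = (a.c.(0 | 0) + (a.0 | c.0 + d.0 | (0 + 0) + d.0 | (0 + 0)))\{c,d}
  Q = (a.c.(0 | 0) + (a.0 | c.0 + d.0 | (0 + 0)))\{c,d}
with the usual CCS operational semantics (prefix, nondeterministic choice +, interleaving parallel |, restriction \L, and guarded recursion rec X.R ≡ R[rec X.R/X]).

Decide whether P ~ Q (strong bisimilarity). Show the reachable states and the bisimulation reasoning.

P ~ Q

LTS(P): 3 reachable states
  p0 = (a.c.(0 | 0) + (a.0 | c.0 + d.0 | (0 + 0) + d.0 | (0 + 0)))\{c,d} → ··a··> p1, ··a··> p2
  p1 = (0 | c.0)\{c,d} → ·
  p2 = (c.(0 | 0))\{c,d} → ·
LTS(Q): 3 reachable states
  q0 = (a.c.(0 | 0) + (a.0 | c.0 + d.0 | (0 + 0)))\{c,d} → ··a··> q1, ··a··> q2
  q1 = (0 | c.0)\{c,d} → ·
  q2 = (c.(0 | 0))\{c,d} → ·
Bisimilarity quotient blocks:
  B0 = {p0, q0}
  B1 = {p1, p2, q1, q2}
p0 ∈ B0, q0 ∈ B0 → same block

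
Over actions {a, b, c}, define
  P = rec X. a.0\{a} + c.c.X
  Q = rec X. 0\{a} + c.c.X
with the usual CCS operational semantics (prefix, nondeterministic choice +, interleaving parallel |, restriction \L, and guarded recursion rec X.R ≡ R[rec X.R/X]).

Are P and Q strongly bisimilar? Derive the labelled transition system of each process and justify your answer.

P's transition system — 3 states:
  u0 = rec X. a.0\{a} + c.c.X :: =a=> u1, =c=> u2
  u1 = 0\{a} :: deadlocked
  u2 = c.(rec X. a.0\{a} + c.c.X) :: =c=> u0
Q's transition system — 2 states:
  v0 = rec X. 0\{a} + c.c.X :: =c=> v1
  v1 = c.(rec X. 0\{a} + c.c.X) :: =c=> v0
Partition-refinement fixed point:
  B0 = {u0}
  B1 = {u1}
  B2 = {u2}
  B3 = {v0, v1}
u0 ∈ B0, v0 ∈ B3 → different blocks

P ≁ Q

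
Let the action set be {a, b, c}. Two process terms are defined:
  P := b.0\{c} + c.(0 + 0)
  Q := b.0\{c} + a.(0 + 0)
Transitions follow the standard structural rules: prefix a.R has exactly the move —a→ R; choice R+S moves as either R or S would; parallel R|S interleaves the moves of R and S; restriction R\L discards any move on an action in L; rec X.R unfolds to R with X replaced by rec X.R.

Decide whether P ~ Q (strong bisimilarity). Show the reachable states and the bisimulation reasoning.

P's transition system — 3 states:
  s0 = b.0\{c} + c.(0 + 0) ⊢ --b--▸ s1, --c--▸ s2
  s1 = 0\{c} ⊢ ∅
  s2 = 0 + 0 ⊢ ∅
Q's transition system — 3 states:
  t0 = b.0\{c} + a.(0 + 0) ⊢ --a--▸ t1, --b--▸ t2
  t1 = 0 + 0 ⊢ ∅
  t2 = 0\{c} ⊢ ∅
Partition-refinement fixed point:
  B0 = {s0}
  B1 = {s1, s2, t1, t2}
  B2 = {t0}
s0 ∈ B0, t0 ∈ B2 → different blocks

NO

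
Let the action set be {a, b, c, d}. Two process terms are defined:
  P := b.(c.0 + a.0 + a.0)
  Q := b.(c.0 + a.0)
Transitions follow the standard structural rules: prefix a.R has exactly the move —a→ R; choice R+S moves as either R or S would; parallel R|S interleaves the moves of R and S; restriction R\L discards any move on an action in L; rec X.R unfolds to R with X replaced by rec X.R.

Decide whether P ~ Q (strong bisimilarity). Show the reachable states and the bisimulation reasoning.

Reachable graph of P (3 states):
  s0 = b.(c.0 + a.0 + a.0) ⊢ =b=> s1
  s1 = c.0 + a.0 + a.0 ⊢ =a=> s2, =c=> s2
  s2 = 0 ⊢ ·
Reachable graph of Q (3 states):
  t0 = b.(c.0 + a.0) ⊢ =b=> t1
  t1 = c.0 + a.0 ⊢ =a=> t2, =c=> t2
  t2 = 0 ⊢ ·
Partition-refinement fixed point:
  B0 = {s0, t0}
  B1 = {s1, t1}
  B2 = {s2, t2}
s0 ∈ B0, t0 ∈ B0 → same block

bisimilar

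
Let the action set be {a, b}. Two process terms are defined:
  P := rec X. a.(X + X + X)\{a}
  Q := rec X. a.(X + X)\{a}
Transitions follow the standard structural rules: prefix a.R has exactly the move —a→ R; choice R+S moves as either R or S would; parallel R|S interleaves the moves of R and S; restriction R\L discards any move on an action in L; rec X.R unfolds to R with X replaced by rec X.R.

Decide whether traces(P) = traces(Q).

trace-equivalent

Reachable graph of P (2 states):
  m0 = rec X. a.(X + X + X)\{a} ⊢ ··a··> m1
  m1 = ((rec X. a.(X + X + X)\{a}) + (rec X. a.(X + X + X)\{a}) + (rec X. a.(X + X + X)\{a}))\{a} ⊢ stopped
Reachable graph of Q (2 states):
  n0 = rec X. a.(X + X)\{a} ⊢ ··a··> n1
  n1 = ((rec X. a.(X + X)\{a}) + (rec X. a.(X + X)\{a}))\{a} ⊢ stopped
Bisimilarity quotient blocks:
  B0 = {m0, n0}
  B1 = {m1, n1}
m0 ∈ B0, n0 ∈ B0 → same block
Bisimilar ⇒ trace-equivalent.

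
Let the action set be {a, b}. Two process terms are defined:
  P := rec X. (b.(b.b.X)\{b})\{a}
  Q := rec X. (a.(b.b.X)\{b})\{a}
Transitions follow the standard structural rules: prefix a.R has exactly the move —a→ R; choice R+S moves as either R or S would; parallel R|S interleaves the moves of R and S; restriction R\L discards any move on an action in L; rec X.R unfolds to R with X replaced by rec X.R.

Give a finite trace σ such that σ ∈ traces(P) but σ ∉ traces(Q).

b

Reachable graph of P (2 states):
  m0 = rec X. (b.(b.b.X)\{b})\{a} has moves -b-> m1
  m1 = (b.b.(rec X. (b.(b.b.X)\{b})\{a}))\{b}\{a} has moves ∅
Reachable graph of Q (1 states):
  n0 = rec X. (a.(b.b.X)\{b})\{a} has moves ∅
Run σ = ⟨b⟩ on P: start {m0}
  after b @ step 1: {m1}
  ✓ P
Run σ = ⟨b⟩ on Q: start {n0}
  after b @ step 1: no successor for Q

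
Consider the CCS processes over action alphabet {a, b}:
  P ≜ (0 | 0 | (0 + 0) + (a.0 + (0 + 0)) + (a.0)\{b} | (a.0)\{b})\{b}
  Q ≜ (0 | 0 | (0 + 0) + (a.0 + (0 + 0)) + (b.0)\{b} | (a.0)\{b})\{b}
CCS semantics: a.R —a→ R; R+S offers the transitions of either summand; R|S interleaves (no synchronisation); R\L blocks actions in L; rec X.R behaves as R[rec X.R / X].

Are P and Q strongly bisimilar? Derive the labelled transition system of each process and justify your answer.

not bisimilar

LTS(P): 5 reachable states
  m0 = (0 | 0 | (0 + 0) + (a.0 + (0 + 0)) + (a.0)\{b} | (a.0)\{b})\{b} :: =a=> m1, =a=> m2, =a=> m3
  m1 = ((a.0)\{b} | 0\{b})\{b} :: =a=> m4
  m2 = (0\{b} | (a.0)\{b})\{b} :: =a=> m4
  m3 = 0\{b} :: stopped
  m4 = (0\{b} | 0\{b})\{b} :: stopped
LTS(Q): 3 reachable states
  n0 = (0 | 0 | (0 + 0) + (a.0 + (0 + 0)) + (b.0)\{b} | (a.0)\{b})\{b} :: =a=> n1, =a=> n2
  n1 = ((b.0)\{b} | 0\{b})\{b} :: stopped
  n2 = 0\{b} :: stopped
Bisimilarity quotient blocks:
  B0 = {m0}
  B1 = {m1, m2, n0}
  B2 = {m3, m4, n1, n2}
m0 ∈ B0, n0 ∈ B1 → different blocks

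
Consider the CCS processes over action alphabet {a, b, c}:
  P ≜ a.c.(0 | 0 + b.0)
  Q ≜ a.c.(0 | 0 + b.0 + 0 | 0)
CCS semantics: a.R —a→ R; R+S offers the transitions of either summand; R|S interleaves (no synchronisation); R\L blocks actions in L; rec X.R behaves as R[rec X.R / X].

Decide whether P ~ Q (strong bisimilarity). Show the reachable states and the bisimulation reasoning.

YES

P's transition system — 4 states:
  p0 = a.c.(0 | 0 + b.0) has moves -a-> p1
  p1 = c.(0 | 0 + b.0) has moves -c-> p2
  p2 = 0 | 0 + b.0 has moves -b-> p3
  p3 = 0 has moves ·
Q's transition system — 4 states:
  q0 = a.c.(0 | 0 + b.0 + 0 | 0) has moves -a-> q1
  q1 = c.(0 | 0 + b.0 + 0 | 0) has moves -c-> q2
  q2 = 0 | 0 + b.0 + 0 | 0 has moves -b-> q3
  q3 = 0 has moves ·
Bisimilarity quotient blocks:
  B0 = {p0, q0}
  B1 = {p1, q1}
  B2 = {p2, q2}
  B3 = {p3, q3}
p0 ∈ B0, q0 ∈ B0 → same block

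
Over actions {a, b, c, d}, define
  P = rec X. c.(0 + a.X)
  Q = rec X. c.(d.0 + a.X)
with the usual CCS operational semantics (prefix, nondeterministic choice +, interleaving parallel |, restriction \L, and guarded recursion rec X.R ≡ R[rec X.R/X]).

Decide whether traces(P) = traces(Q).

NO — witness ⟨cd⟩

Reachable graph of P (2 states):
  p0 = rec X. c.(0 + a.X) has moves ··c··> p1
  p1 = 0 + a.(rec X. c.(0 + a.X)) has moves ··a··> p0
Reachable graph of Q (3 states):
  q0 = rec X. c.(d.0 + a.X) has moves ··c··> q1
  q1 = d.0 + a.(rec X. c.(d.0 + a.X)) has moves ··a··> q0, ··d··> q2
  q2 = 0 has moves ∅
Trace ⟨cd⟩ through Q, begin at {q0}:
  step 1 (c): {q1}
  step 2 (d): {q2}
  ✓ Q
Trace ⟨cd⟩ through P, begin at {p0}:
  step 1 (c): {p1}
  step 2 (d): ∅ (P stuck)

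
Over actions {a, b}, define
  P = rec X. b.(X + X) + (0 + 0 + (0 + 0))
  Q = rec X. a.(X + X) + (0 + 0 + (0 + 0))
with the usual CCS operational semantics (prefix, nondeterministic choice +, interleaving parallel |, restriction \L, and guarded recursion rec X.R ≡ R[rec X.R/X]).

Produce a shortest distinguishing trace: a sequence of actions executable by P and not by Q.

b

LTS(P): 2 reachable states
  p0 = rec X. b.(X + X) + (0 + 0 + (0 + 0)) has moves —b→ p1
  p1 = (rec X. b.(X + X) + (0 + 0 + (0 + 0))) + (rec X. b.(X + X) + (0 + 0 + (0 + 0))) has moves —b→ p1
LTS(Q): 2 reachable states
  q0 = rec X. a.(X + X) + (0 + 0 + (0 + 0)) has moves —a→ q1
  q1 = (rec X. a.(X + X) + (0 + 0 + (0 + 0))) + (rec X. a.(X + X) + (0 + 0 + (0 + 0))) has moves —a→ q1
Trace ⟨b⟩ through P, begin at {p0}:
  [1] b ⇒ {p1}
  ✓ P
Trace ⟨b⟩ through Q, begin at {q0}:
  [1] b ⇒ ∅  — Q cannot continue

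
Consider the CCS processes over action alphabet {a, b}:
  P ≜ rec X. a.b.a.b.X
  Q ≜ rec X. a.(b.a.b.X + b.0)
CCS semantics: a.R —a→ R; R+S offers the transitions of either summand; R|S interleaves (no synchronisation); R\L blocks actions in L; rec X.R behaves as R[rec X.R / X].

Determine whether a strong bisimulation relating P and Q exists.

Reachable graph of P (4 states):
  s0 = rec X. a.b.a.b.X has moves =a=> s1
  s1 = b.a.b.(rec X. a.b.a.b.X) has moves =b=> s2
  s2 = a.b.(rec X. a.b.a.b.X) has moves =a=> s3
  s3 = b.(rec X. a.b.a.b.X) has moves =b=> s0
Reachable graph of Q (5 states):
  t0 = rec X. a.(b.a.b.X + b.0) has moves =a=> t1
  t1 = b.a.b.(rec X. a.(b.a.b.X + b.0)) + b.0 has moves =b=> t2, =b=> t3
  t2 = 0 has moves deadlocked
  t3 = a.b.(rec X. a.(b.a.b.X + b.0)) has moves =a=> t4
  t4 = b.(rec X. a.(b.a.b.X + b.0)) has moves =b=> t0
Partition-refinement fixed point:
  B0 = {s0, s2}
  B1 = {s1, s3}
  B2 = {t0}
  B3 = {t1}
  B4 = {t2}
  B5 = {t3}
  B6 = {t4}
s0 ∈ B0, t0 ∈ B2 → different blocks

P ≁ Q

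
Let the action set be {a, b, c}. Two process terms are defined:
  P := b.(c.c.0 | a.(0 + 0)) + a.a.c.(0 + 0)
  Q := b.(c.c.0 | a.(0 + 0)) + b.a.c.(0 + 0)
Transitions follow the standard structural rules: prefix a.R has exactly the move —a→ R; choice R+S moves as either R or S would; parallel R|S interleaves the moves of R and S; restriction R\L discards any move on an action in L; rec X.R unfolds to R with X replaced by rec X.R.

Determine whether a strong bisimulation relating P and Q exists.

not bisimilar

Reachable graph of P (10 states):
  m0 = b.(c.c.0 | a.(0 + 0)) + a.a.c.(0 + 0) :: --a--▸ m1, --b--▸ m2
  m1 = a.c.(0 + 0) :: --a--▸ m3
  m2 = c.c.0 | a.(0 + 0) :: --a--▸ m4, --c--▸ m5
  m3 = c.(0 + 0) :: --c--▸ m6
  m4 = c.c.0 | (0 + 0) :: --c--▸ m7
  m5 = c.0 | a.(0 + 0) :: --a--▸ m7, --c--▸ m8
  m6 = 0 + 0 :: (no moves)
  m7 = c.0 | (0 + 0) :: --c--▸ m9
  m8 = 0 | a.(0 + 0) :: --a--▸ m9
  m9 = 0 | (0 + 0) :: (no moves)
Reachable graph of Q (10 states):
  n0 = b.(c.c.0 | a.(0 + 0)) + b.a.c.(0 + 0) :: --b--▸ n1, --b--▸ n2
  n1 = a.c.(0 + 0) :: --a--▸ n3
  n2 = c.c.0 | a.(0 + 0) :: --a--▸ n4, --c--▸ n5
  n3 = c.(0 + 0) :: --c--▸ n6
  n4 = c.c.0 | (0 + 0) :: --c--▸ n7
  n5 = c.0 | a.(0 + 0) :: --a--▸ n7, --c--▸ n8
  n6 = 0 + 0 :: (no moves)
  n7 = c.0 | (0 + 0) :: --c--▸ n9
  n8 = 0 | a.(0 + 0) :: --a--▸ n9
  n9 = 0 | (0 + 0) :: (no moves)
Coarsest stable partition (strong bisimilarity classes):
  B0 = {m0}
  B1 = {m2, n2}
  B2 = {m4, n4}
  B3 = {m3, m7, n3, n7}
  B4 = {m6, m9, n6, n9}
  B5 = {m5, n5}
  B6 = {m8, n8}
  B7 = {m1, n1}
  B8 = {n0}
m0 ∈ B0, n0 ∈ B8 → different blocks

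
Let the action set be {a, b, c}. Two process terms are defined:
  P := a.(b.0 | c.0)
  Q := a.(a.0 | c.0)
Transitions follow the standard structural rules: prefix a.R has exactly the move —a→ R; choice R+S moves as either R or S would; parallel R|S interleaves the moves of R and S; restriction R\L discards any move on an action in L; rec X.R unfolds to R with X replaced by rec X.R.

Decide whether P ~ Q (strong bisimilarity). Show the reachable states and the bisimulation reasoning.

LTS(P): 5 reachable states
  s0 = a.(b.0 | c.0) ⊢ —a→ s1
  s1 = b.0 | c.0 ⊢ —b→ s2, —c→ s3
  s2 = 0 | c.0 ⊢ —c→ s4
  s3 = b.0 | 0 ⊢ —b→ s4
  s4 = 0 | 0 ⊢ (no moves)
LTS(Q): 5 reachable states
  t0 = a.(a.0 | c.0) ⊢ —a→ t1
  t1 = a.0 | c.0 ⊢ —a→ t2, —c→ t3
  t2 = 0 | c.0 ⊢ —c→ t4
  t3 = a.0 | 0 ⊢ —a→ t4
  t4 = 0 | 0 ⊢ (no moves)
Coarsest stable partition (strong bisimilarity classes):
  B0 = {s0}
  B1 = {s1}
  B2 = {s2, t2}
  B3 = {s4, t4}
  B4 = {s3}
  B5 = {t0}
  B6 = {t1}
  B7 = {t3}
s0 ∈ B0, t0 ∈ B5 → different blocks

not bisimilar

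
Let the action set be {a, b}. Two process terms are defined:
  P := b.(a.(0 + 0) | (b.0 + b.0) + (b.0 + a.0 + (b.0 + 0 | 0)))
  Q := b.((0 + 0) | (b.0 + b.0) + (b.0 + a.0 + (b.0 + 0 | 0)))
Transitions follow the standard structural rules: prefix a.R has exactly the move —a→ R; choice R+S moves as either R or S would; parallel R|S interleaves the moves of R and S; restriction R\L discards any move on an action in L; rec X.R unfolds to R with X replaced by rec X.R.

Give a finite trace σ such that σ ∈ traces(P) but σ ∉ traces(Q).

Reachable graph of P (6 states):
  m0 = b.(a.(0 + 0) | (b.0 + b.0) + (b.0 + a.0 + (b.0 + 0 | 0))) → ··b··> m1
  m1 = a.(0 + 0) | (b.0 + b.0) + (b.0 + a.0 + (b.0 + 0 | 0)) → ··a··> m2, ··a··> m3, ··b··> m3, ··b··> m4
  m2 = (0 + 0) | (b.0 + b.0) → ··b··> m5
  m3 = 0 → stopped
  m4 = a.(0 + 0) | 0 → ··a··> m5
  m5 = (0 + 0) | 0 → stopped
Reachable graph of Q (4 states):
  n0 = b.((0 + 0) | (b.0 + b.0) + (b.0 + a.0 + (b.0 + 0 | 0))) → ··b··> n1
  n1 = (0 + 0) | (b.0 + b.0) + (b.0 + a.0 + (b.0 + 0 | 0)) → ··a··> n2, ··b··> n2, ··b··> n3
  n2 = 0 → stopped
  n3 = (0 + 0) | 0 → stopped
Executing bab from P (initial set {m0}):
  after b @ step 1: {m1}
  after a @ step 2: {m2, m3}
  after b @ step 3: {m5}
  P completes σ.
Executing bab from Q (initial set {n0}):
  after b @ step 1: {n1}
  after a @ step 2: {n2}
  after b @ step 3: ∅  — Q cannot continue

bab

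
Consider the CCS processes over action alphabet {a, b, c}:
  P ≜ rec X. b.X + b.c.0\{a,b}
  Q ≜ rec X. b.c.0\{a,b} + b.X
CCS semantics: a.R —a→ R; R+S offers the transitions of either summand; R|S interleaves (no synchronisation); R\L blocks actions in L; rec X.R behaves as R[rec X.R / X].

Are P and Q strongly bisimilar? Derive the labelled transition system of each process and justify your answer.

bisimilar

P's transition system — 3 states:
  s0 = rec X. b.X + b.c.0\{a,b} has moves -b-> s0, -b-> s1
  s1 = c.0\{a,b} has moves -c-> s2
  s2 = 0\{a,b} has moves deadlocked
Q's transition system — 3 states:
  t0 = rec X. b.c.0\{a,b} + b.X has moves -b-> t0, -b-> t1
  t1 = c.0\{a,b} has moves -c-> t2
  t2 = 0\{a,b} has moves deadlocked
Bisimilarity quotient blocks:
  B0 = {s0, t0}
  B1 = {s1, t1}
  B2 = {s2, t2}
s0 ∈ B0, t0 ∈ B0 → same block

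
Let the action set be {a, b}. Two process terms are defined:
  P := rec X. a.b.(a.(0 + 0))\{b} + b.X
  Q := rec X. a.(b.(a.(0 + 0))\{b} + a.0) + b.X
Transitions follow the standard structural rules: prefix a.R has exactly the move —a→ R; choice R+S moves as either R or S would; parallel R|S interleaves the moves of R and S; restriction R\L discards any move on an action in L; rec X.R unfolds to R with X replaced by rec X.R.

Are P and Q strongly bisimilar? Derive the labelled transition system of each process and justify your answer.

NO

LTS(P): 4 reachable states
  s0 = rec X. a.b.(a.(0 + 0))\{b} + b.X has moves --a--▸ s1, --b--▸ s0
  s1 = b.(a.(0 + 0))\{b} has moves --b--▸ s2
  s2 = (a.(0 + 0))\{b} has moves --a--▸ s3
  s3 = (0 + 0)\{b} has moves deadlocked
LTS(Q): 5 reachable states
  t0 = rec X. a.(b.(a.(0 + 0))\{b} + a.0) + b.X has moves --a--▸ t1, --b--▸ t0
  t1 = b.(a.(0 + 0))\{b} + a.0 has moves --a--▸ t2, --b--▸ t3
  t2 = 0 has moves deadlocked
  t3 = (a.(0 + 0))\{b} has moves --a--▸ t4
  t4 = (0 + 0)\{b} has moves deadlocked
Coarsest stable partition (strong bisimilarity classes):
  B0 = {s0}
  B1 = {s1}
  B2 = {s2, t3}
  B3 = {s3, t2, t4}
  B4 = {t0}
  B5 = {t1}
s0 ∈ B0, t0 ∈ B4 → different blocks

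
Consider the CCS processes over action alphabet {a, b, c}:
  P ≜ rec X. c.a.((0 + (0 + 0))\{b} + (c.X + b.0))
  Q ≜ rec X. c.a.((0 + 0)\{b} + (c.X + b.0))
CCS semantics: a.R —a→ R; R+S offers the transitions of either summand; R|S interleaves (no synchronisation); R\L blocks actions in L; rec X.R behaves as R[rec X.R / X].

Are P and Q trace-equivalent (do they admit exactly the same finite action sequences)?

traces(P) = traces(Q)

Reachable graph of P (4 states):
  p0 = rec X. c.a.((0 + (0 + 0))\{b} + (c.X + b.0)) has moves ··c··> p1
  p1 = a.((0 + (0 + 0))\{b} + (c.(rec X. c.a.((0 + (0 + 0))\{b} + (c.X + b.0))) + b.0)) has moves ··a··> p2
  p2 = (0 + (0 + 0))\{b} + (c.(rec X. c.a.((0 + (0 + 0))\{b} + (c.X + b.0))) + b.0) has moves ··b··> p3, ··c··> p0
  p3 = 0 has moves stopped
Reachable graph of Q (4 states):
  q0 = rec X. c.a.((0 + 0)\{b} + (c.X + b.0)) has moves ··c··> q1
  q1 = a.((0 + 0)\{b} + (c.(rec X. c.a.((0 + 0)\{b} + (c.X + b.0))) + b.0)) has moves ··a··> q2
  q2 = (0 + 0)\{b} + (c.(rec X. c.a.((0 + 0)\{b} + (c.X + b.0))) + b.0) has moves ··b··> q3, ··c··> q0
  q3 = 0 has moves stopped
Bisimilarity quotient blocks:
  B0 = {p0, q0}
  B1 = {p1, q1}
  B2 = {p2, q2}
  B3 = {p3, q3}
p0 ∈ B0, q0 ∈ B0 → same block
Bisimilar ⇒ trace-equivalent.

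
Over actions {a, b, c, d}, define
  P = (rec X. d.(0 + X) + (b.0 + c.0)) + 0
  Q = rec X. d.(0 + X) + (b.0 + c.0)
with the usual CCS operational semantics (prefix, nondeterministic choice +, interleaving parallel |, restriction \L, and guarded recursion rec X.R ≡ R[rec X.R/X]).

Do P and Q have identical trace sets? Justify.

traces(P) = traces(Q)

LTS(P): 3 reachable states
  u0 = (rec X. d.(0 + X) + (b.0 + c.0)) + 0 :: -b-> u1, -c-> u1, -d-> u2
  u1 = 0 :: deadlocked
  u2 = 0 + (rec X. d.(0 + X) + (b.0 + c.0)) :: -b-> u1, -c-> u1, -d-> u2
LTS(Q): 3 reachable states
  v0 = rec X. d.(0 + X) + (b.0 + c.0) :: -b-> v1, -c-> v1, -d-> v2
  v1 = 0 :: deadlocked
  v2 = 0 + (rec X. d.(0 + X) + (b.0 + c.0)) :: -b-> v1, -c-> v1, -d-> v2
Partition-refinement fixed point:
  B0 = {u0, u2, v0, v2}
  B1 = {u1, v1}
u0 ∈ B0, v0 ∈ B0 → same block
Bisimilar ⇒ trace-equivalent.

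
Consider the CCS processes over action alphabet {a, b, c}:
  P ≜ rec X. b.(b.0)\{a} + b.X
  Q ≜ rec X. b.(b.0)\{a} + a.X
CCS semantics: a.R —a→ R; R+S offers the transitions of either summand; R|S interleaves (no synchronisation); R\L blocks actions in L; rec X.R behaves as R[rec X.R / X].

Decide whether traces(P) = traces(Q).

NO — witness ⟨bbb⟩

LTS(P): 3 reachable states
  u0 = rec X. b.(b.0)\{a} + b.X → =b=> u0, =b=> u1
  u1 = (b.0)\{a} → =b=> u2
  u2 = 0\{a} → deadlocked
LTS(Q): 3 reachable states
  v0 = rec X. b.(b.0)\{a} + a.X → =a=> v0, =b=> v1
  v1 = (b.0)\{a} → =b=> v2
  v2 = 0\{a} → deadlocked
Executing bbb from P (initial set {u0}):
  [1] b ⇒ {u0, u1}
  [2] b ⇒ {u0, u1, u2}
  [3] b ⇒ {u0, u1, u2}
  P completes σ.
Executing bbb from Q (initial set {v0}):
  [1] b ⇒ {v1}
  [2] b ⇒ {v2}
  [3] b ⇒ no successor for Q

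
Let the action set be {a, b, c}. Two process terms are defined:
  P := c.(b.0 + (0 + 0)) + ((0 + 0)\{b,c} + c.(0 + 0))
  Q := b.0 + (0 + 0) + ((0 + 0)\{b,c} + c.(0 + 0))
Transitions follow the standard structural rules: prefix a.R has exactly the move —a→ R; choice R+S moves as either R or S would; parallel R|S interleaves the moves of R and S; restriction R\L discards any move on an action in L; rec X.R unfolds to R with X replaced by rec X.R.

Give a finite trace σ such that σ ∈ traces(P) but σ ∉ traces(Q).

cb

LTS(P): 4 reachable states
  u0 = c.(b.0 + (0 + 0)) + ((0 + 0)\{b,c} + c.(0 + 0)) | -c-> u1, -c-> u2
  u1 = 0 + 0 | deadlocked
  u2 = b.0 + (0 + 0) | -b-> u3
  u3 = 0 | deadlocked
LTS(Q): 3 reachable states
  v0 = b.0 + (0 + 0) + ((0 + 0)\{b,c} + c.(0 + 0)) | -b-> v1, -c-> v2
  v1 = 0 | deadlocked
  v2 = 0 + 0 | deadlocked
Run σ = ⟨cb⟩ on P: start {u0}
  step 1 (c): {u1, u2}
  step 2 (b): {u3}
  P completes σ.
Run σ = ⟨cb⟩ on Q: start {v0}
  step 1 (c): {v2}
  step 2 (b): ∅ (Q stuck)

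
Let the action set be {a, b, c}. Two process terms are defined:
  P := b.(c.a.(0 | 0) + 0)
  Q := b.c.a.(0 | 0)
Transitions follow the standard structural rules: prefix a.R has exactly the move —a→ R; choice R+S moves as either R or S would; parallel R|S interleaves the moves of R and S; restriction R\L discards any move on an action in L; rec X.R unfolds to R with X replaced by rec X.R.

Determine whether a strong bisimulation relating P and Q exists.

P ~ Q

P's transition system — 4 states:
  s0 = b.(c.a.(0 | 0) + 0) has moves -b-> s1
  s1 = c.a.(0 | 0) + 0 has moves -c-> s2
  s2 = a.(0 | 0) has moves -a-> s3
  s3 = 0 | 0 has moves ·
Q's transition system — 4 states:
  t0 = b.c.a.(0 | 0) has moves -b-> t1
  t1 = c.a.(0 | 0) has moves -c-> t2
  t2 = a.(0 | 0) has moves -a-> t3
  t3 = 0 | 0 has moves ·
Partition-refinement fixed point:
  B0 = {s0, t0}
  B1 = {s1, t1}
  B2 = {s2, t2}
  B3 = {s3, t3}
s0 ∈ B0, t0 ∈ B0 → same block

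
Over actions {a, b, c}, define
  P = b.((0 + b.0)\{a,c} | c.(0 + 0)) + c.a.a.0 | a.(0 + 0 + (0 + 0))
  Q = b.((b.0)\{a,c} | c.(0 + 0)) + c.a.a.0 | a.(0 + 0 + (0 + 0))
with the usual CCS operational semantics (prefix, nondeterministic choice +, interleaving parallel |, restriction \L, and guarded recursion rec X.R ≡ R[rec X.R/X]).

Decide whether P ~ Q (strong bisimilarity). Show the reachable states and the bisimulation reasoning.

Reachable graph of P (12 states):
  p0 = b.((0 + b.0)\{a,c} | c.(0 + 0)) + c.a.a.0 | a.(0 + 0 + (0 + 0)) | =a=> p1, =b=> p2, =c=> p3
  p1 = c.a.a.0 | (0 + 0 + (0 + 0)) | =c=> p4
  p2 = (0 + b.0)\{a,c} | c.(0 + 0) | =b=> p5, =c=> p6
  p3 = a.a.0 | a.(0 + 0 + (0 + 0)) | =a=> p4, =a=> p7
  p4 = a.a.0 | (0 + 0 + (0 + 0)) | =a=> p8
  p5 = 0\{a,c} | c.(0 + 0) | =c=> p9
  p6 = (0 + b.0)\{a,c} | (0 + 0) | =b=> p9
  p7 = a.0 | a.(0 + 0 + (0 + 0)) | =a=> p10, =a=> p8
  p8 = a.0 | (0 + 0 + (0 + 0)) | =a=> p11
  p9 = 0\{a,c} | (0 + 0) | stopped
  p10 = 0 | a.(0 + 0 + (0 + 0)) | =a=> p11
  p11 = 0 | (0 + 0 + (0 + 0)) | stopped
Reachable graph of Q (12 states):
  q0 = b.((b.0)\{a,c} | c.(0 + 0)) + c.a.a.0 | a.(0 + 0 + (0 + 0)) | =a=> q1, =b=> q2, =c=> q3
  q1 = c.a.a.0 | (0 + 0 + (0 + 0)) | =c=> q4
  q2 = (b.0)\{a,c} | c.(0 + 0) | =b=> q5, =c=> q6
  q3 = a.a.0 | a.(0 + 0 + (0 + 0)) | =a=> q4, =a=> q7
  q4 = a.a.0 | (0 + 0 + (0 + 0)) | =a=> q8
  q5 = 0\{a,c} | c.(0 + 0) | =c=> q9
  q6 = (b.0)\{a,c} | (0 + 0) | =b=> q9
  q7 = a.0 | a.(0 + 0 + (0 + 0)) | =a=> q10, =a=> q8
  q8 = a.0 | (0 + 0 + (0 + 0)) | =a=> q11
  q9 = 0\{a,c} | (0 + 0) | stopped
  q10 = 0 | a.(0 + 0 + (0 + 0)) | =a=> q11
  q11 = 0 | (0 + 0 + (0 + 0)) | stopped
Bisimilarity quotient blocks:
  B0 = {p0, q0}
  B1 = {p2, q2}
  B2 = {p5, q5}
  B3 = {p11, p9, q11, q9}
  B4 = {p6, q6}
  B5 = {p1, q1}
  B6 = {p4, p7, q4, q7}
  B7 = {p10, p8, q10, q8}
  B8 = {p3, q3}
p0 ∈ B0, q0 ∈ B0 → same block

bisimilar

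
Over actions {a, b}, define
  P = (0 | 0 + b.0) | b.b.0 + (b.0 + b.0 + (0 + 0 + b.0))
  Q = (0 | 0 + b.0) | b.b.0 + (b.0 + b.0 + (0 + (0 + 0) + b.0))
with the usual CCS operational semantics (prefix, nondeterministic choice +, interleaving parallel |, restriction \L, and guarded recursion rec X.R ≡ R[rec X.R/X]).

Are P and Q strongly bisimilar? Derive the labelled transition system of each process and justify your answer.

Reachable graph of P (7 states):
  p0 = (0 | 0 + b.0) | b.b.0 + (b.0 + b.0 + (0 + 0 + b.0)) ⊢ =b=> p1, =b=> p2, =b=> p3
  p1 = (0 | 0 + b.0) | b.0 ⊢ =b=> p4, =b=> p5
  p2 = 0 ⊢ ∅
  p3 = 0 | b.b.0 ⊢ =b=> p5
  p4 = (0 | 0 + b.0) | 0 ⊢ =b=> p6
  p5 = 0 | b.0 ⊢ =b=> p6
  p6 = 0 | 0 ⊢ ∅
Reachable graph of Q (7 states):
  q0 = (0 | 0 + b.0) | b.b.0 + (b.0 + b.0 + (0 + (0 + 0) + b.0)) ⊢ =b=> q1, =b=> q2, =b=> q3
  q1 = (0 | 0 + b.0) | b.0 ⊢ =b=> q4, =b=> q5
  q2 = 0 ⊢ ∅
  q3 = 0 | b.b.0 ⊢ =b=> q5
  q4 = (0 | 0 + b.0) | 0 ⊢ =b=> q6
  q5 = 0 | b.0 ⊢ =b=> q6
  q6 = 0 | 0 ⊢ ∅
Coarsest stable partition (strong bisimilarity classes):
  B0 = {p0, q0}
  B1 = {p2, p6, q2, q6}
  B2 = {p1, p3, q1, q3}
  B3 = {p4, p5, q4, q5}
p0 ∈ B0, q0 ∈ B0 → same block

YES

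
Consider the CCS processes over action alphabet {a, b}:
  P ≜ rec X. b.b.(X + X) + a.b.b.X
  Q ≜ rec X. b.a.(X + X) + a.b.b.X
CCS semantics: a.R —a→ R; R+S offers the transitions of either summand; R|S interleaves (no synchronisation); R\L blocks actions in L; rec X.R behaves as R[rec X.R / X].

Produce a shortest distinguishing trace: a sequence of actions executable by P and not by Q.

bb

LTS(P): 5 reachable states
  u0 = rec X. b.b.(X + X) + a.b.b.X ⊢ =a=> u1, =b=> u2
  u1 = b.b.(rec X. b.b.(X + X) + a.b.b.X) ⊢ =b=> u3
  u2 = b.((rec X. b.b.(X + X) + a.b.b.X) + (rec X. b.b.(X + X) + a.b.b.X)) ⊢ =b=> u4
  u3 = b.(rec X. b.b.(X + X) + a.b.b.X) ⊢ =b=> u0
  u4 = (rec X. b.b.(X + X) + a.b.b.X) + (rec X. b.b.(X + X) + a.b.b.X) ⊢ =a=> u1, =b=> u2
LTS(Q): 5 reachable states
  v0 = rec X. b.a.(X + X) + a.b.b.X ⊢ =a=> v1, =b=> v2
  v1 = b.b.(rec X. b.a.(X + X) + a.b.b.X) ⊢ =b=> v3
  v2 = a.((rec X. b.a.(X + X) + a.b.b.X) + (rec X. b.a.(X + X) + a.b.b.X)) ⊢ =a=> v4
  v3 = b.(rec X. b.a.(X + X) + a.b.b.X) ⊢ =b=> v0
  v4 = (rec X. b.a.(X + X) + a.b.b.X) + (rec X. b.a.(X + X) + a.b.b.X) ⊢ =a=> v1, =b=> v2
Trace ⟨bb⟩ through P, begin at {u0}:
  after b @ step 1: {u2}
  after b @ step 2: {u4}
  — P admits the full trace.
Trace ⟨bb⟩ through Q, begin at {v0}:
  after b @ step 1: {v2}
  after b @ step 2: no successor for Q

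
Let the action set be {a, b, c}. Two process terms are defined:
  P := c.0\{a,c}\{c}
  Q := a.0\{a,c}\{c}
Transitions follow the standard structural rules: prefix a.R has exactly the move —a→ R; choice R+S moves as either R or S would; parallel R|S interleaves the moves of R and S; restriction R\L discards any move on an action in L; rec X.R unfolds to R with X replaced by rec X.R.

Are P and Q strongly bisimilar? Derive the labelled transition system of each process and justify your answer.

P ≁ Q

P's transition system — 2 states:
  p0 = c.0\{a,c}\{c} | —c→ p1
  p1 = 0\{a,c}\{c} | deadlocked
Q's transition system — 2 states:
  q0 = a.0\{a,c}\{c} | —a→ q1
  q1 = 0\{a,c}\{c} | deadlocked
Partition-refinement fixed point:
  B0 = {p0}
  B1 = {p1, q1}
  B2 = {q0}
p0 ∈ B0, q0 ∈ B2 → different blocks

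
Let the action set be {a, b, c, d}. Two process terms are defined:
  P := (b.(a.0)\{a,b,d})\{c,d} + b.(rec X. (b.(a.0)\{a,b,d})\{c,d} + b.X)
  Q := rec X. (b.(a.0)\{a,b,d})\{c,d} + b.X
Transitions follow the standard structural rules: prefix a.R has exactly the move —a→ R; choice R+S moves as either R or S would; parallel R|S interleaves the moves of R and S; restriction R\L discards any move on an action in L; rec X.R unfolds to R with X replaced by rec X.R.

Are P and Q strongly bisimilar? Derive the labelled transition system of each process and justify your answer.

YES

LTS(P): 3 reachable states
  m0 = (b.(a.0)\{a,b,d})\{c,d} + b.(rec X. (b.(a.0)\{a,b,d})\{c,d} + b.X) | ··b··> m1, ··b··> m2
  m1 = (a.0)\{a,b,d}\{c,d} | deadlocked
  m2 = rec X. (b.(a.0)\{a,b,d})\{c,d} + b.X | ··b··> m1, ··b··> m2
LTS(Q): 2 reachable states
  n0 = rec X. (b.(a.0)\{a,b,d})\{c,d} + b.X | ··b··> n0, ··b··> n1
  n1 = (a.0)\{a,b,d}\{c,d} | deadlocked
Coarsest stable partition (strong bisimilarity classes):
  B0 = {m0, m2, n0}
  B1 = {m1, n1}
m0 ∈ B0, n0 ∈ B0 → same block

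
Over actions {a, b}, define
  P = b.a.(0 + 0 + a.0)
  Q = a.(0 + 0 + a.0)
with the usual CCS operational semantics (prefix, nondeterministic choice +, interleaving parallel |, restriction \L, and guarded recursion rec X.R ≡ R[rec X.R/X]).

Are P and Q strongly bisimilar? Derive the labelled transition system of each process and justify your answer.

P ≁ Q

Reachable graph of P (4 states):
  u0 = b.a.(0 + 0 + a.0) | —b→ u1
  u1 = a.(0 + 0 + a.0) | —a→ u2
  u2 = 0 + 0 + a.0 | —a→ u3
  u3 = 0 | stopped
Reachable graph of Q (3 states):
  v0 = a.(0 + 0 + a.0) | —a→ v1
  v1 = 0 + 0 + a.0 | —a→ v2
  v2 = 0 | stopped
Coarsest stable partition (strong bisimilarity classes):
  B0 = {u0}
  B1 = {u1, v0}
  B2 = {u2, v1}
  B3 = {u3, v2}
u0 ∈ B0, v0 ∈ B1 → different blocks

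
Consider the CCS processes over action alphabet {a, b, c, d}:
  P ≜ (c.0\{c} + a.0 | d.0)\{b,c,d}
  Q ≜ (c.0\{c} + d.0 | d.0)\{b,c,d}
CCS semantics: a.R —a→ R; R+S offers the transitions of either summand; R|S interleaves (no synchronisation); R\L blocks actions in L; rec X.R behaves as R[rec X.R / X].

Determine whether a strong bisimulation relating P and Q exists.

P's transition system — 2 states:
  u0 = (c.0\{c} + a.0 | d.0)\{b,c,d} | ··a··> u1
  u1 = (0 | d.0)\{b,c,d} | (no moves)
Q's transition system — 1 states:
  v0 = (c.0\{c} + d.0 | d.0)\{b,c,d} | (no moves)
Bisimilarity quotient blocks:
  B0 = {u0}
  B1 = {u1, v0}
u0 ∈ B0, v0 ∈ B1 → different blocks

NO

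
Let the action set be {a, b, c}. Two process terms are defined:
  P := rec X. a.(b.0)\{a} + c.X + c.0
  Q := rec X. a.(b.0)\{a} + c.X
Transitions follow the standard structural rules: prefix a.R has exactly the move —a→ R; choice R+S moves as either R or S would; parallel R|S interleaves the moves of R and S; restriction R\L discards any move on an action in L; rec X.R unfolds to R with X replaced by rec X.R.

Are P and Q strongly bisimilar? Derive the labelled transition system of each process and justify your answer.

P ≁ Q

LTS(P): 4 reachable states
  m0 = rec X. a.(b.0)\{a} + c.X + c.0 has moves —a→ m1, —c→ m0, —c→ m2
  m1 = (b.0)\{a} has moves —b→ m3
  m2 = 0 has moves ∅
  m3 = 0\{a} has moves ∅
LTS(Q): 3 reachable states
  n0 = rec X. a.(b.0)\{a} + c.X has moves —a→ n1, —c→ n0
  n1 = (b.0)\{a} has moves —b→ n2
  n2 = 0\{a} has moves ∅
Coarsest stable partition (strong bisimilarity classes):
  B0 = {m0}
  B1 = {m2, m3, n2}
  B2 = {m1, n1}
  B3 = {n0}
m0 ∈ B0, n0 ∈ B3 → different blocks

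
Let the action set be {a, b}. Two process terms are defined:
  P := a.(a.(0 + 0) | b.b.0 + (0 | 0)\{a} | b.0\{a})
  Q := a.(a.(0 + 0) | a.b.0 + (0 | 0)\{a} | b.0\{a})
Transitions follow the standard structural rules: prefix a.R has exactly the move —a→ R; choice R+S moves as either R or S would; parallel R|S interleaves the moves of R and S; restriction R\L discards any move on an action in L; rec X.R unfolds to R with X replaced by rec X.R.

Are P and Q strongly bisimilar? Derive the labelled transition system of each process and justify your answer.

not bisimilar

P's transition system — 8 states:
  s0 = a.(a.(0 + 0) | b.b.0 + (0 | 0)\{a} | b.0\{a}) | ··a··> s1
  s1 = a.(0 + 0) | b.b.0 + (0 | 0)\{a} | b.0\{a} | ··a··> s2, ··b··> s3, ··b··> s4
  s2 = (0 + 0) | b.b.0 | ··b··> s5
  s3 = (0 | 0)\{a} | 0\{a} | (no moves)
  s4 = a.(0 + 0) | b.0 | ··a··> s5, ··b··> s6
  s5 = (0 + 0) | b.0 | ··b··> s7
  s6 = a.(0 + 0) | 0 | ··a··> s7
  s7 = (0 + 0) | 0 | (no moves)
Q's transition system — 8 states:
  t0 = a.(a.(0 + 0) | a.b.0 + (0 | 0)\{a} | b.0\{a}) | ··a··> t1
  t1 = a.(0 + 0) | a.b.0 + (0 | 0)\{a} | b.0\{a} | ··a··> t2, ··a··> t3, ··b··> t4
  t2 = (0 + 0) | a.b.0 | ··a··> t5
  t3 = a.(0 + 0) | b.0 | ··a··> t5, ··b··> t6
  t4 = (0 | 0)\{a} | 0\{a} | (no moves)
  t5 = (0 + 0) | b.0 | ··b··> t7
  t6 = a.(0 + 0) | 0 | ··a··> t7
  t7 = (0 + 0) | 0 | (no moves)
Coarsest stable partition (strong bisimilarity classes):
  B0 = {s0}
  B1 = {s1}
  B2 = {s2}
  B3 = {s5, t5}
  B4 = {s3, s7, t4, t7}
  B5 = {s4, t3}
  B6 = {s6, t6}
  B7 = {t0}
  B8 = {t1}
  B9 = {t2}
s0 ∈ B0, t0 ∈ B7 → different blocks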